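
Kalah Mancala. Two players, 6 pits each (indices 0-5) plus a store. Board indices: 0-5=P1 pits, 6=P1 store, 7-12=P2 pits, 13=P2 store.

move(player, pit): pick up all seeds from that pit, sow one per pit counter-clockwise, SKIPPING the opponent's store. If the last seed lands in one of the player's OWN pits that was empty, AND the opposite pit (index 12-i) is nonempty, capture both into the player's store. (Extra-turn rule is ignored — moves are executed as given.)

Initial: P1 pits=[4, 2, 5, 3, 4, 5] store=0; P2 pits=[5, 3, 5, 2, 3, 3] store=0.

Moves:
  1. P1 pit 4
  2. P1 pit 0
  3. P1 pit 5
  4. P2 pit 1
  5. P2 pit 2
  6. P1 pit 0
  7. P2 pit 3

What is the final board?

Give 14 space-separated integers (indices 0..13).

Move 1: P1 pit4 -> P1=[4,2,5,3,0,6](1) P2=[6,4,5,2,3,3](0)
Move 2: P1 pit0 -> P1=[0,3,6,4,0,6](6) P2=[6,0,5,2,3,3](0)
Move 3: P1 pit5 -> P1=[0,3,6,4,0,0](7) P2=[7,1,6,3,4,3](0)
Move 4: P2 pit1 -> P1=[0,3,6,4,0,0](7) P2=[7,0,7,3,4,3](0)
Move 5: P2 pit2 -> P1=[1,4,7,4,0,0](7) P2=[7,0,0,4,5,4](1)
Move 6: P1 pit0 -> P1=[0,5,7,4,0,0](7) P2=[7,0,0,4,5,4](1)
Move 7: P2 pit3 -> P1=[1,5,7,4,0,0](7) P2=[7,0,0,0,6,5](2)

Answer: 1 5 7 4 0 0 7 7 0 0 0 6 5 2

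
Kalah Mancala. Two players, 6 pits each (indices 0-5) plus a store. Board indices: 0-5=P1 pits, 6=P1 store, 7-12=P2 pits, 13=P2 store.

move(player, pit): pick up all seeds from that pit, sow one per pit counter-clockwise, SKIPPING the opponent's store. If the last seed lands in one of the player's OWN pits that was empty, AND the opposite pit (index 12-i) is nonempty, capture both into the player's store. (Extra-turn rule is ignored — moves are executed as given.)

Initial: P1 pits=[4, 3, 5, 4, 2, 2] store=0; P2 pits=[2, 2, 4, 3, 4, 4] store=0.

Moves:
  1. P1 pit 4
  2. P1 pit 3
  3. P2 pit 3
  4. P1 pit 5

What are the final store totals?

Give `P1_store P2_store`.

Move 1: P1 pit4 -> P1=[4,3,5,4,0,3](1) P2=[2,2,4,3,4,4](0)
Move 2: P1 pit3 -> P1=[4,3,5,0,1,4](2) P2=[3,2,4,3,4,4](0)
Move 3: P2 pit3 -> P1=[4,3,5,0,1,4](2) P2=[3,2,4,0,5,5](1)
Move 4: P1 pit5 -> P1=[4,3,5,0,1,0](3) P2=[4,3,5,0,5,5](1)

Answer: 3 1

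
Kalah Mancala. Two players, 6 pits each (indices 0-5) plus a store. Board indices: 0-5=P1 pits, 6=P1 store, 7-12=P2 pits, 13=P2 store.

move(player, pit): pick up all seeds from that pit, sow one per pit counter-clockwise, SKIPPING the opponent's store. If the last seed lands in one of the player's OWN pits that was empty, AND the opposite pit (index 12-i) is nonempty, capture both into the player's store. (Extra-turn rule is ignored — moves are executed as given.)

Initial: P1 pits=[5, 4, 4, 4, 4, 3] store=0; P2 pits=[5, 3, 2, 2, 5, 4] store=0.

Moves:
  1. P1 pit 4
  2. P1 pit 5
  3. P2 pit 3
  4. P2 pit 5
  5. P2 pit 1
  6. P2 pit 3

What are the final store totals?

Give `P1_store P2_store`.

Answer: 2 2

Derivation:
Move 1: P1 pit4 -> P1=[5,4,4,4,0,4](1) P2=[6,4,2,2,5,4](0)
Move 2: P1 pit5 -> P1=[5,4,4,4,0,0](2) P2=[7,5,3,2,5,4](0)
Move 3: P2 pit3 -> P1=[5,4,4,4,0,0](2) P2=[7,5,3,0,6,5](0)
Move 4: P2 pit5 -> P1=[6,5,5,5,0,0](2) P2=[7,5,3,0,6,0](1)
Move 5: P2 pit1 -> P1=[6,5,5,5,0,0](2) P2=[7,0,4,1,7,1](2)
Move 6: P2 pit3 -> P1=[6,5,5,5,0,0](2) P2=[7,0,4,0,8,1](2)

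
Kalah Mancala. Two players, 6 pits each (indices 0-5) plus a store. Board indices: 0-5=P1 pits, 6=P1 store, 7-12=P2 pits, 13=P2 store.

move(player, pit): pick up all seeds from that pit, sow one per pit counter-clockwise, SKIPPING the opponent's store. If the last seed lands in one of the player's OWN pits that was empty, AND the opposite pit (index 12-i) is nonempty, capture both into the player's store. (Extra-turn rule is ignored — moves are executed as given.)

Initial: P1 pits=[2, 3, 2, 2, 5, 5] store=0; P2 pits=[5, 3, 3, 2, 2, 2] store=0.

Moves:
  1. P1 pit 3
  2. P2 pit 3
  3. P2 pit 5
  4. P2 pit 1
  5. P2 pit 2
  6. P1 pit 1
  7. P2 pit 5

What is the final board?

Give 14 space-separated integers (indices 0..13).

Move 1: P1 pit3 -> P1=[2,3,2,0,6,6](0) P2=[5,3,3,2,2,2](0)
Move 2: P2 pit3 -> P1=[2,3,2,0,6,6](0) P2=[5,3,3,0,3,3](0)
Move 3: P2 pit5 -> P1=[3,4,2,0,6,6](0) P2=[5,3,3,0,3,0](1)
Move 4: P2 pit1 -> P1=[3,4,2,0,6,6](0) P2=[5,0,4,1,4,0](1)
Move 5: P2 pit2 -> P1=[3,4,2,0,6,6](0) P2=[5,0,0,2,5,1](2)
Move 6: P1 pit1 -> P1=[3,0,3,1,7,7](0) P2=[5,0,0,2,5,1](2)
Move 7: P2 pit5 -> P1=[3,0,3,1,7,7](0) P2=[5,0,0,2,5,0](3)

Answer: 3 0 3 1 7 7 0 5 0 0 2 5 0 3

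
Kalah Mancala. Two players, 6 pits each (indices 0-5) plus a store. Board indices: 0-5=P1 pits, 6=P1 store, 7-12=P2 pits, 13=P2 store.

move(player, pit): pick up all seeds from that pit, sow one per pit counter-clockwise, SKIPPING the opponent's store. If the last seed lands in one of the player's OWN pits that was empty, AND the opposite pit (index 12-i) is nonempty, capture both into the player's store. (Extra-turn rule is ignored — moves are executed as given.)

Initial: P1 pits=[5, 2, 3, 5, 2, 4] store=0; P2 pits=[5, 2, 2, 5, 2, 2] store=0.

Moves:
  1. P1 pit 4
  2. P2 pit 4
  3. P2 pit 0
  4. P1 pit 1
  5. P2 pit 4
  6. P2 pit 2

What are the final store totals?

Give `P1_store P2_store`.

Move 1: P1 pit4 -> P1=[5,2,3,5,0,5](1) P2=[5,2,2,5,2,2](0)
Move 2: P2 pit4 -> P1=[5,2,3,5,0,5](1) P2=[5,2,2,5,0,3](1)
Move 3: P2 pit0 -> P1=[5,2,3,5,0,5](1) P2=[0,3,3,6,1,4](1)
Move 4: P1 pit1 -> P1=[5,0,4,6,0,5](1) P2=[0,3,3,6,1,4](1)
Move 5: P2 pit4 -> P1=[5,0,4,6,0,5](1) P2=[0,3,3,6,0,5](1)
Move 6: P2 pit2 -> P1=[5,0,4,6,0,5](1) P2=[0,3,0,7,1,6](1)

Answer: 1 1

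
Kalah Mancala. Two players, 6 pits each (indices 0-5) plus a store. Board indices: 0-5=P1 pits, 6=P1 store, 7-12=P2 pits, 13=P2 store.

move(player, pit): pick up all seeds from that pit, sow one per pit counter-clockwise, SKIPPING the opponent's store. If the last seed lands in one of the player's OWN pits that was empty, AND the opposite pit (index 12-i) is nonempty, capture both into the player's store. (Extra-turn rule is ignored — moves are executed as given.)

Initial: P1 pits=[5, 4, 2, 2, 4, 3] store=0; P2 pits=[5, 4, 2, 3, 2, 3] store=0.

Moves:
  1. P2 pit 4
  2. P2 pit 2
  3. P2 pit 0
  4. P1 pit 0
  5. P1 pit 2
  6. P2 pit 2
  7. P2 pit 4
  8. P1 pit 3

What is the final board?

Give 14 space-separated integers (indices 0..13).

Answer: 0 1 0 0 7 6 1 1 5 0 6 0 6 6

Derivation:
Move 1: P2 pit4 -> P1=[5,4,2,2,4,3](0) P2=[5,4,2,3,0,4](1)
Move 2: P2 pit2 -> P1=[5,0,2,2,4,3](0) P2=[5,4,0,4,0,4](6)
Move 3: P2 pit0 -> P1=[5,0,2,2,4,3](0) P2=[0,5,1,5,1,5](6)
Move 4: P1 pit0 -> P1=[0,1,3,3,5,4](0) P2=[0,5,1,5,1,5](6)
Move 5: P1 pit2 -> P1=[0,1,0,4,6,5](0) P2=[0,5,1,5,1,5](6)
Move 6: P2 pit2 -> P1=[0,1,0,4,6,5](0) P2=[0,5,0,6,1,5](6)
Move 7: P2 pit4 -> P1=[0,1,0,4,6,5](0) P2=[0,5,0,6,0,6](6)
Move 8: P1 pit3 -> P1=[0,1,0,0,7,6](1) P2=[1,5,0,6,0,6](6)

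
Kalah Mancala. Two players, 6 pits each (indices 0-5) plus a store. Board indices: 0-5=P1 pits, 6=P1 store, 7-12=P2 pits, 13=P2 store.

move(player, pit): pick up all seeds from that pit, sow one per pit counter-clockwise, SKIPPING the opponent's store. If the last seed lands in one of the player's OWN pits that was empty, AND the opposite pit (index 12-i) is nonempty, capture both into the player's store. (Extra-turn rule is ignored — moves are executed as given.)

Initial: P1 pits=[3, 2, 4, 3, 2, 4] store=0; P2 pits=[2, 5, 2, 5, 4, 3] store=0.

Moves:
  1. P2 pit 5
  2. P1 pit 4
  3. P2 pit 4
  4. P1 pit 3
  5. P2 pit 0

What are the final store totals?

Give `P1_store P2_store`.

Move 1: P2 pit5 -> P1=[4,3,4,3,2,4](0) P2=[2,5,2,5,4,0](1)
Move 2: P1 pit4 -> P1=[4,3,4,3,0,5](1) P2=[2,5,2,5,4,0](1)
Move 3: P2 pit4 -> P1=[5,4,4,3,0,5](1) P2=[2,5,2,5,0,1](2)
Move 4: P1 pit3 -> P1=[5,4,4,0,1,6](2) P2=[2,5,2,5,0,1](2)
Move 5: P2 pit0 -> P1=[5,4,4,0,1,6](2) P2=[0,6,3,5,0,1](2)

Answer: 2 2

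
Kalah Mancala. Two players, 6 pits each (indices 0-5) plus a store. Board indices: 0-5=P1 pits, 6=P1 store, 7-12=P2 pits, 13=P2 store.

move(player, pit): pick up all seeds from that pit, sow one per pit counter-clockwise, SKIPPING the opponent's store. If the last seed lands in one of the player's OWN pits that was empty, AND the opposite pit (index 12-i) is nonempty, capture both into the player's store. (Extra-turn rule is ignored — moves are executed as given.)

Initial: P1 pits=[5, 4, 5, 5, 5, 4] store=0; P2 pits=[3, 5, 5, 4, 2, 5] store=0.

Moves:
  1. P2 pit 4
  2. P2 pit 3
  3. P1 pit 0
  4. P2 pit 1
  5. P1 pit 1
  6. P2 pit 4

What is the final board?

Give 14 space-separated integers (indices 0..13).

Move 1: P2 pit4 -> P1=[5,4,5,5,5,4](0) P2=[3,5,5,4,0,6](1)
Move 2: P2 pit3 -> P1=[6,4,5,5,5,4](0) P2=[3,5,5,0,1,7](2)
Move 3: P1 pit0 -> P1=[0,5,6,6,6,5](1) P2=[3,5,5,0,1,7](2)
Move 4: P2 pit1 -> P1=[0,5,6,6,6,5](1) P2=[3,0,6,1,2,8](3)
Move 5: P1 pit1 -> P1=[0,0,7,7,7,6](2) P2=[3,0,6,1,2,8](3)
Move 6: P2 pit4 -> P1=[0,0,7,7,7,6](2) P2=[3,0,6,1,0,9](4)

Answer: 0 0 7 7 7 6 2 3 0 6 1 0 9 4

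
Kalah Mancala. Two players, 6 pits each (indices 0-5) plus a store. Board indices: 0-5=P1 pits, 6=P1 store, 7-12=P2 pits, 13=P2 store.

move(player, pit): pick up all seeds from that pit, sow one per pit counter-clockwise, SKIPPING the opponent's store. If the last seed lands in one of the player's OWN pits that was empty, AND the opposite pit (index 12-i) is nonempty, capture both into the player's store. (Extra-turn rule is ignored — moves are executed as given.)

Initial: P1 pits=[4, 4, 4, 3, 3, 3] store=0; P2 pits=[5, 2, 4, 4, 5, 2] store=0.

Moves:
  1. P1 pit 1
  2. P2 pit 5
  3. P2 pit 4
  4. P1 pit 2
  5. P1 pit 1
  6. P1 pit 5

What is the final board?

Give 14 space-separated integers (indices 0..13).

Answer: 6 0 0 5 5 0 7 7 4 5 1 0 1 2

Derivation:
Move 1: P1 pit1 -> P1=[4,0,5,4,4,4](0) P2=[5,2,4,4,5,2](0)
Move 2: P2 pit5 -> P1=[5,0,5,4,4,4](0) P2=[5,2,4,4,5,0](1)
Move 3: P2 pit4 -> P1=[6,1,6,4,4,4](0) P2=[5,2,4,4,0,1](2)
Move 4: P1 pit2 -> P1=[6,1,0,5,5,5](1) P2=[6,3,4,4,0,1](2)
Move 5: P1 pit1 -> P1=[6,0,0,5,5,5](6) P2=[6,3,4,0,0,1](2)
Move 6: P1 pit5 -> P1=[6,0,0,5,5,0](7) P2=[7,4,5,1,0,1](2)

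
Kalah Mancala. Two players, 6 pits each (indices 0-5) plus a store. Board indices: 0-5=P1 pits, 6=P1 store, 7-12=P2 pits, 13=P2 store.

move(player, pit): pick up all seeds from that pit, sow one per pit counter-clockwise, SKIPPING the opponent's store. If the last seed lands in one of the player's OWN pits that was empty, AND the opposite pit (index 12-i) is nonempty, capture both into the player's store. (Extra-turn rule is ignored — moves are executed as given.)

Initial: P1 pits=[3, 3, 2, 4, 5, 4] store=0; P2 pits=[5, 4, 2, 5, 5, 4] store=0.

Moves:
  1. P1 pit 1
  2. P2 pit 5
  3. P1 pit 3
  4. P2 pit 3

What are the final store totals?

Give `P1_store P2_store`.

Move 1: P1 pit1 -> P1=[3,0,3,5,6,4](0) P2=[5,4,2,5,5,4](0)
Move 2: P2 pit5 -> P1=[4,1,4,5,6,4](0) P2=[5,4,2,5,5,0](1)
Move 3: P1 pit3 -> P1=[4,1,4,0,7,5](1) P2=[6,5,2,5,5,0](1)
Move 4: P2 pit3 -> P1=[5,2,4,0,7,5](1) P2=[6,5,2,0,6,1](2)

Answer: 1 2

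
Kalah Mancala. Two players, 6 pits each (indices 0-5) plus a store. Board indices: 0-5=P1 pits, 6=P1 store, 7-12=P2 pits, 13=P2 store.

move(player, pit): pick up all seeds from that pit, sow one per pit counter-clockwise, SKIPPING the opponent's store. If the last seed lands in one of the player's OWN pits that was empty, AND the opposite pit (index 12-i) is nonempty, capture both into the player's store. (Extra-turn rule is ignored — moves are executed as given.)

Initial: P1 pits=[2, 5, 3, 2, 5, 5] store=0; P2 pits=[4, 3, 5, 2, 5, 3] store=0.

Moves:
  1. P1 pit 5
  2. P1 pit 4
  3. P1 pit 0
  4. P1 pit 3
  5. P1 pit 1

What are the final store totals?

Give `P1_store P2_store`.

Answer: 3 0

Derivation:
Move 1: P1 pit5 -> P1=[2,5,3,2,5,0](1) P2=[5,4,6,3,5,3](0)
Move 2: P1 pit4 -> P1=[2,5,3,2,0,1](2) P2=[6,5,7,3,5,3](0)
Move 3: P1 pit0 -> P1=[0,6,4,2,0,1](2) P2=[6,5,7,3,5,3](0)
Move 4: P1 pit3 -> P1=[0,6,4,0,1,2](2) P2=[6,5,7,3,5,3](0)
Move 5: P1 pit1 -> P1=[0,0,5,1,2,3](3) P2=[7,5,7,3,5,3](0)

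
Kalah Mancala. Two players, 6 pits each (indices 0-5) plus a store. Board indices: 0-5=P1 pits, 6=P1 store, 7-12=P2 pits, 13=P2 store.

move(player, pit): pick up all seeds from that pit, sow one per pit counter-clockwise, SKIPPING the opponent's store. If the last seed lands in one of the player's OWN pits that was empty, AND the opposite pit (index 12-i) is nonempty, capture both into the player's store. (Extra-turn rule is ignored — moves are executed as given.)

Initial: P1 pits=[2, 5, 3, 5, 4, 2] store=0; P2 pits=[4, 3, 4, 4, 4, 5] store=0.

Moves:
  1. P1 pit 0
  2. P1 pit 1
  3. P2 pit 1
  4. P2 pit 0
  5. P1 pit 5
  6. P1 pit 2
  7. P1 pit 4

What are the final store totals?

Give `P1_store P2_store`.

Answer: 4 0

Derivation:
Move 1: P1 pit0 -> P1=[0,6,4,5,4,2](0) P2=[4,3,4,4,4,5](0)
Move 2: P1 pit1 -> P1=[0,0,5,6,5,3](1) P2=[5,3,4,4,4,5](0)
Move 3: P2 pit1 -> P1=[0,0,5,6,5,3](1) P2=[5,0,5,5,5,5](0)
Move 4: P2 pit0 -> P1=[0,0,5,6,5,3](1) P2=[0,1,6,6,6,6](0)
Move 5: P1 pit5 -> P1=[0,0,5,6,5,0](2) P2=[1,2,6,6,6,6](0)
Move 6: P1 pit2 -> P1=[0,0,0,7,6,1](3) P2=[2,2,6,6,6,6](0)
Move 7: P1 pit4 -> P1=[0,0,0,7,0,2](4) P2=[3,3,7,7,6,6](0)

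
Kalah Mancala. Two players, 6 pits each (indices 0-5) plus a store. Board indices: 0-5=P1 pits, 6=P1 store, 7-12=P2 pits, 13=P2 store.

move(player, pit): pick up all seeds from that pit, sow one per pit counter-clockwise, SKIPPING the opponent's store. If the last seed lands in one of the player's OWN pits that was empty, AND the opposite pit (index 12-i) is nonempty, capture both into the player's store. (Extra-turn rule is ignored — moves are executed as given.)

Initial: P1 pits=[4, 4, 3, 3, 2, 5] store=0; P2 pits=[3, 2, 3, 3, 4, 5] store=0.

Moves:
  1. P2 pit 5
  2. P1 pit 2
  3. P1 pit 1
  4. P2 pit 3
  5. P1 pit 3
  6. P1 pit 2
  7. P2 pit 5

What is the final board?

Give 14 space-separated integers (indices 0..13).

Move 1: P2 pit5 -> P1=[5,5,4,4,2,5](0) P2=[3,2,3,3,4,0](1)
Move 2: P1 pit2 -> P1=[5,5,0,5,3,6](1) P2=[3,2,3,3,4,0](1)
Move 3: P1 pit1 -> P1=[5,0,1,6,4,7](2) P2=[3,2,3,3,4,0](1)
Move 4: P2 pit3 -> P1=[5,0,1,6,4,7](2) P2=[3,2,3,0,5,1](2)
Move 5: P1 pit3 -> P1=[5,0,1,0,5,8](3) P2=[4,3,4,0,5,1](2)
Move 6: P1 pit2 -> P1=[5,0,0,0,5,8](8) P2=[4,3,0,0,5,1](2)
Move 7: P2 pit5 -> P1=[5,0,0,0,5,8](8) P2=[4,3,0,0,5,0](3)

Answer: 5 0 0 0 5 8 8 4 3 0 0 5 0 3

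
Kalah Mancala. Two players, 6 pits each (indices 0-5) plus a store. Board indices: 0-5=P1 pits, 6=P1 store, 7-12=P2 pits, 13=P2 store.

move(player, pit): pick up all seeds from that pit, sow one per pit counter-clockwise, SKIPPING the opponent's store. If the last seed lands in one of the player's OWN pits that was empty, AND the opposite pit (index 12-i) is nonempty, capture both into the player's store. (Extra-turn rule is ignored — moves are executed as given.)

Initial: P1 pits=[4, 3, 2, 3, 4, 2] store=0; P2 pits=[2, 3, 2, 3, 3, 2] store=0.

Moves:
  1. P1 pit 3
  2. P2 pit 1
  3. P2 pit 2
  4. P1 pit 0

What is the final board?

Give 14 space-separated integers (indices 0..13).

Move 1: P1 pit3 -> P1=[4,3,2,0,5,3](1) P2=[2,3,2,3,3,2](0)
Move 2: P2 pit1 -> P1=[4,3,2,0,5,3](1) P2=[2,0,3,4,4,2](0)
Move 3: P2 pit2 -> P1=[4,3,2,0,5,3](1) P2=[2,0,0,5,5,3](0)
Move 4: P1 pit0 -> P1=[0,4,3,1,6,3](1) P2=[2,0,0,5,5,3](0)

Answer: 0 4 3 1 6 3 1 2 0 0 5 5 3 0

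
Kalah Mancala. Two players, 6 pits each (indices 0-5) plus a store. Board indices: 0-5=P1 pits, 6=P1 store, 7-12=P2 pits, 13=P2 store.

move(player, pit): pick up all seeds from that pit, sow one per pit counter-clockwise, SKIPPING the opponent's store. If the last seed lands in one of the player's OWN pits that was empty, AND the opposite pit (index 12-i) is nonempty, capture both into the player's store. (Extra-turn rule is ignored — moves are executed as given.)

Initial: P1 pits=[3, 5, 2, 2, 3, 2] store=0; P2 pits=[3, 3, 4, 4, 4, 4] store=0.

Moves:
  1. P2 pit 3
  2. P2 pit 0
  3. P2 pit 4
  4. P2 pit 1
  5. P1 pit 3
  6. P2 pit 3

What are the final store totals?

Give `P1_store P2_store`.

Answer: 0 5

Derivation:
Move 1: P2 pit3 -> P1=[4,5,2,2,3,2](0) P2=[3,3,4,0,5,5](1)
Move 2: P2 pit0 -> P1=[4,5,0,2,3,2](0) P2=[0,4,5,0,5,5](4)
Move 3: P2 pit4 -> P1=[5,6,1,2,3,2](0) P2=[0,4,5,0,0,6](5)
Move 4: P2 pit1 -> P1=[5,6,1,2,3,2](0) P2=[0,0,6,1,1,7](5)
Move 5: P1 pit3 -> P1=[5,6,1,0,4,3](0) P2=[0,0,6,1,1,7](5)
Move 6: P2 pit3 -> P1=[5,6,1,0,4,3](0) P2=[0,0,6,0,2,7](5)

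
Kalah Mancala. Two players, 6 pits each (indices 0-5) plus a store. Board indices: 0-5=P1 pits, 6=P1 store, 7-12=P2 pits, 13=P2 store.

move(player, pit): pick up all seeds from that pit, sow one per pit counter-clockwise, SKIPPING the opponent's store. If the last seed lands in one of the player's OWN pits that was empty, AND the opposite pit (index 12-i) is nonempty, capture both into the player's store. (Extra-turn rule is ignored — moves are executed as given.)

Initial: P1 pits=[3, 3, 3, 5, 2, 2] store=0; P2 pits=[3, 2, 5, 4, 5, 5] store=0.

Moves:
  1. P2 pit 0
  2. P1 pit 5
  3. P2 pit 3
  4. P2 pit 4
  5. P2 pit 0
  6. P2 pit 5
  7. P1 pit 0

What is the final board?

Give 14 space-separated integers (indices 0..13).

Answer: 0 7 6 8 4 2 2 0 4 6 0 0 0 3

Derivation:
Move 1: P2 pit0 -> P1=[3,3,3,5,2,2](0) P2=[0,3,6,5,5,5](0)
Move 2: P1 pit5 -> P1=[3,3,3,5,2,0](1) P2=[1,3,6,5,5,5](0)
Move 3: P2 pit3 -> P1=[4,4,3,5,2,0](1) P2=[1,3,6,0,6,6](1)
Move 4: P2 pit4 -> P1=[5,5,4,6,2,0](1) P2=[1,3,6,0,0,7](2)
Move 5: P2 pit0 -> P1=[5,5,4,6,2,0](1) P2=[0,4,6,0,0,7](2)
Move 6: P2 pit5 -> P1=[6,6,5,7,3,1](1) P2=[0,4,6,0,0,0](3)
Move 7: P1 pit0 -> P1=[0,7,6,8,4,2](2) P2=[0,4,6,0,0,0](3)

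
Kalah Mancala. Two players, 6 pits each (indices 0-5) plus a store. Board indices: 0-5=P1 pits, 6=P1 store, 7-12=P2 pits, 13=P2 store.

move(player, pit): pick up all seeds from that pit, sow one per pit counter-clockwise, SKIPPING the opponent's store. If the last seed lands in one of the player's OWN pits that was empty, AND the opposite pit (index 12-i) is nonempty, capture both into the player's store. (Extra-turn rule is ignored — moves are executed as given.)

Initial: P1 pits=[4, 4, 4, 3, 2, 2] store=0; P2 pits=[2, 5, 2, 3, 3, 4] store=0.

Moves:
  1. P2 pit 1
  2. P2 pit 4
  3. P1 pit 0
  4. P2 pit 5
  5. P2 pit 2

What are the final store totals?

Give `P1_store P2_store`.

Answer: 0 5

Derivation:
Move 1: P2 pit1 -> P1=[4,4,4,3,2,2](0) P2=[2,0,3,4,4,5](1)
Move 2: P2 pit4 -> P1=[5,5,4,3,2,2](0) P2=[2,0,3,4,0,6](2)
Move 3: P1 pit0 -> P1=[0,6,5,4,3,3](0) P2=[2,0,3,4,0,6](2)
Move 4: P2 pit5 -> P1=[1,7,6,5,4,3](0) P2=[2,0,3,4,0,0](3)
Move 5: P2 pit2 -> P1=[0,7,6,5,4,3](0) P2=[2,0,0,5,1,0](5)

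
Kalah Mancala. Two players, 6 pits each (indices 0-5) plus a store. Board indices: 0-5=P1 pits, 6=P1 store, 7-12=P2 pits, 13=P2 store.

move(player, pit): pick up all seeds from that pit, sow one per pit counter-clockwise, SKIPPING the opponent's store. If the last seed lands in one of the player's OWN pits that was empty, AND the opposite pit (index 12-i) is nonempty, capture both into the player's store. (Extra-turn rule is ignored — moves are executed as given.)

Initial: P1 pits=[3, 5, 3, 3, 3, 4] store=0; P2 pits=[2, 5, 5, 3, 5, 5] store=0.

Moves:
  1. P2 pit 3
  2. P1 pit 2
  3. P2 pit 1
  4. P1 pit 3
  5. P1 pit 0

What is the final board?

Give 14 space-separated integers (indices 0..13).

Move 1: P2 pit3 -> P1=[3,5,3,3,3,4](0) P2=[2,5,5,0,6,6](1)
Move 2: P1 pit2 -> P1=[3,5,0,4,4,5](0) P2=[2,5,5,0,6,6](1)
Move 3: P2 pit1 -> P1=[3,5,0,4,4,5](0) P2=[2,0,6,1,7,7](2)
Move 4: P1 pit3 -> P1=[3,5,0,0,5,6](1) P2=[3,0,6,1,7,7](2)
Move 5: P1 pit0 -> P1=[0,6,1,0,5,6](8) P2=[3,0,0,1,7,7](2)

Answer: 0 6 1 0 5 6 8 3 0 0 1 7 7 2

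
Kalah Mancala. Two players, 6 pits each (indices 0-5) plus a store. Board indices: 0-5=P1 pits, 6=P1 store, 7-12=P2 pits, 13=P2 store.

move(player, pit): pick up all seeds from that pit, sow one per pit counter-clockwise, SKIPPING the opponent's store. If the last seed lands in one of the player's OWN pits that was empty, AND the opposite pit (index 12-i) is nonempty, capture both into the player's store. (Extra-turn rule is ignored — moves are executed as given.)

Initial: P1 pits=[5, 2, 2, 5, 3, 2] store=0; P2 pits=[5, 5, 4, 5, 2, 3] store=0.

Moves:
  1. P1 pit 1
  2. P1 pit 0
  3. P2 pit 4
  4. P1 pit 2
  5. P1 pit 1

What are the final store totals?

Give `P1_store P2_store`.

Move 1: P1 pit1 -> P1=[5,0,3,6,3,2](0) P2=[5,5,4,5,2,3](0)
Move 2: P1 pit0 -> P1=[0,1,4,7,4,3](0) P2=[5,5,4,5,2,3](0)
Move 3: P2 pit4 -> P1=[0,1,4,7,4,3](0) P2=[5,5,4,5,0,4](1)
Move 4: P1 pit2 -> P1=[0,1,0,8,5,4](1) P2=[5,5,4,5,0,4](1)
Move 5: P1 pit1 -> P1=[0,0,0,8,5,4](7) P2=[5,5,4,0,0,4](1)

Answer: 7 1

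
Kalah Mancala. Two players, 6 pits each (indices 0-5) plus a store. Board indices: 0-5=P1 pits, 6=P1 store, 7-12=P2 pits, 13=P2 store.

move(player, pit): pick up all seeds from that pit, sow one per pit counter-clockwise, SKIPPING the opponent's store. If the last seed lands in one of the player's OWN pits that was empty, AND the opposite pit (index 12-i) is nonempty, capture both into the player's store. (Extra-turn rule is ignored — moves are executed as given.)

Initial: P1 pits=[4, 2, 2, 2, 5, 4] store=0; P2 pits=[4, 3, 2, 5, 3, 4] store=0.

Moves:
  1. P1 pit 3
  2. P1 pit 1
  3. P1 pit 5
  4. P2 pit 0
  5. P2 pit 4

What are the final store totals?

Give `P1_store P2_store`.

Move 1: P1 pit3 -> P1=[4,2,2,0,6,5](0) P2=[4,3,2,5,3,4](0)
Move 2: P1 pit1 -> P1=[4,0,3,0,6,5](3) P2=[4,3,0,5,3,4](0)
Move 3: P1 pit5 -> P1=[4,0,3,0,6,0](4) P2=[5,4,1,6,3,4](0)
Move 4: P2 pit0 -> P1=[4,0,3,0,6,0](4) P2=[0,5,2,7,4,5](0)
Move 5: P2 pit4 -> P1=[5,1,3,0,6,0](4) P2=[0,5,2,7,0,6](1)

Answer: 4 1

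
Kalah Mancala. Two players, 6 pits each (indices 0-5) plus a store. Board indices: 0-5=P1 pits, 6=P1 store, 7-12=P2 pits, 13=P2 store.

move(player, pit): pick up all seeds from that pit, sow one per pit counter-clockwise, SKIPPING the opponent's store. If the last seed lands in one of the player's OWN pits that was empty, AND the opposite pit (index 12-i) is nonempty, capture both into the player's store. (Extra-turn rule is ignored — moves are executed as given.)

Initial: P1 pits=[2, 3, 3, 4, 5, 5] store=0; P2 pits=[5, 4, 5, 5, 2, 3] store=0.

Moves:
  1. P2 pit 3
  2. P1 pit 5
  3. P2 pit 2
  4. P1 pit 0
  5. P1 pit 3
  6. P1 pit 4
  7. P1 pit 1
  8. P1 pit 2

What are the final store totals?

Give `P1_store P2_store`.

Answer: 5 2

Derivation:
Move 1: P2 pit3 -> P1=[3,4,3,4,5,5](0) P2=[5,4,5,0,3,4](1)
Move 2: P1 pit5 -> P1=[3,4,3,4,5,0](1) P2=[6,5,6,1,3,4](1)
Move 3: P2 pit2 -> P1=[4,5,3,4,5,0](1) P2=[6,5,0,2,4,5](2)
Move 4: P1 pit0 -> P1=[0,6,4,5,6,0](1) P2=[6,5,0,2,4,5](2)
Move 5: P1 pit3 -> P1=[0,6,4,0,7,1](2) P2=[7,6,0,2,4,5](2)
Move 6: P1 pit4 -> P1=[0,6,4,0,0,2](3) P2=[8,7,1,3,5,5](2)
Move 7: P1 pit1 -> P1=[0,0,5,1,1,3](4) P2=[9,7,1,3,5,5](2)
Move 8: P1 pit2 -> P1=[0,0,0,2,2,4](5) P2=[10,7,1,3,5,5](2)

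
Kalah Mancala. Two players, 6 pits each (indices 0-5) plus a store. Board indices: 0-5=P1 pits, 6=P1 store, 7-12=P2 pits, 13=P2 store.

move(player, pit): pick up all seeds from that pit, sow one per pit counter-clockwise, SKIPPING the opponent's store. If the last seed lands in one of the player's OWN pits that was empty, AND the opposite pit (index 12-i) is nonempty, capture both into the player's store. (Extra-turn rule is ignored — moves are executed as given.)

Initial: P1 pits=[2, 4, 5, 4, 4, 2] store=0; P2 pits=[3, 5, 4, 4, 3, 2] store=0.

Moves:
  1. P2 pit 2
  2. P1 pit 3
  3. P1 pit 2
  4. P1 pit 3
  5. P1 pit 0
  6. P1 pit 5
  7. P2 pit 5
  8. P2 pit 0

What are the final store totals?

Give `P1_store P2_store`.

Move 1: P2 pit2 -> P1=[2,4,5,4,4,2](0) P2=[3,5,0,5,4,3](1)
Move 2: P1 pit3 -> P1=[2,4,5,0,5,3](1) P2=[4,5,0,5,4,3](1)
Move 3: P1 pit2 -> P1=[2,4,0,1,6,4](2) P2=[5,5,0,5,4,3](1)
Move 4: P1 pit3 -> P1=[2,4,0,0,7,4](2) P2=[5,5,0,5,4,3](1)
Move 5: P1 pit0 -> P1=[0,5,0,0,7,4](8) P2=[5,5,0,0,4,3](1)
Move 6: P1 pit5 -> P1=[0,5,0,0,7,0](9) P2=[6,6,1,0,4,3](1)
Move 7: P2 pit5 -> P1=[1,6,0,0,7,0](9) P2=[6,6,1,0,4,0](2)
Move 8: P2 pit0 -> P1=[1,6,0,0,7,0](9) P2=[0,7,2,1,5,1](3)

Answer: 9 3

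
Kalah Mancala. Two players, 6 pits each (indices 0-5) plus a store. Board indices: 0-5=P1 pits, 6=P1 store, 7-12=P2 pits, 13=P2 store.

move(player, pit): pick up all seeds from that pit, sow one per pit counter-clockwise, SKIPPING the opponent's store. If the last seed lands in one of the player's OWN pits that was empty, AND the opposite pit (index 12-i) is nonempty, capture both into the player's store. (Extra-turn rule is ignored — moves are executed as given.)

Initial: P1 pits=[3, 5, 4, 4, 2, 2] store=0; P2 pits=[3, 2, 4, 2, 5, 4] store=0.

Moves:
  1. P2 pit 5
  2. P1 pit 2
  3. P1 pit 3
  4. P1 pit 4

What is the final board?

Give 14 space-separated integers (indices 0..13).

Move 1: P2 pit5 -> P1=[4,6,5,4,2,2](0) P2=[3,2,4,2,5,0](1)
Move 2: P1 pit2 -> P1=[4,6,0,5,3,3](1) P2=[4,2,4,2,5,0](1)
Move 3: P1 pit3 -> P1=[4,6,0,0,4,4](2) P2=[5,3,4,2,5,0](1)
Move 4: P1 pit4 -> P1=[4,6,0,0,0,5](3) P2=[6,4,4,2,5,0](1)

Answer: 4 6 0 0 0 5 3 6 4 4 2 5 0 1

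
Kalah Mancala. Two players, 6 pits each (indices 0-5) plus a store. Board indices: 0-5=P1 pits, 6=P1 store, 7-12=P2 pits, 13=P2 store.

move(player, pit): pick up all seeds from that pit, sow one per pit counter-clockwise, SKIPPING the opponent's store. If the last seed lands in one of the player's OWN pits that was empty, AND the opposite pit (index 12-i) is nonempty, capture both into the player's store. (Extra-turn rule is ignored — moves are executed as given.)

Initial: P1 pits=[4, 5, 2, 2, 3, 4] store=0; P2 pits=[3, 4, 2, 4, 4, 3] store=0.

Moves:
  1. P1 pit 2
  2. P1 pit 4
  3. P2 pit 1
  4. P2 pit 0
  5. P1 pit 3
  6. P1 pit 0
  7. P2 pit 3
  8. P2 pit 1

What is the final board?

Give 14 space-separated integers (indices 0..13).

Move 1: P1 pit2 -> P1=[4,5,0,3,4,4](0) P2=[3,4,2,4,4,3](0)
Move 2: P1 pit4 -> P1=[4,5,0,3,0,5](1) P2=[4,5,2,4,4,3](0)
Move 3: P2 pit1 -> P1=[4,5,0,3,0,5](1) P2=[4,0,3,5,5,4](1)
Move 4: P2 pit0 -> P1=[4,5,0,3,0,5](1) P2=[0,1,4,6,6,4](1)
Move 5: P1 pit3 -> P1=[4,5,0,0,1,6](2) P2=[0,1,4,6,6,4](1)
Move 6: P1 pit0 -> P1=[0,6,1,1,2,6](2) P2=[0,1,4,6,6,4](1)
Move 7: P2 pit3 -> P1=[1,7,2,1,2,6](2) P2=[0,1,4,0,7,5](2)
Move 8: P2 pit1 -> P1=[1,7,2,1,2,6](2) P2=[0,0,5,0,7,5](2)

Answer: 1 7 2 1 2 6 2 0 0 5 0 7 5 2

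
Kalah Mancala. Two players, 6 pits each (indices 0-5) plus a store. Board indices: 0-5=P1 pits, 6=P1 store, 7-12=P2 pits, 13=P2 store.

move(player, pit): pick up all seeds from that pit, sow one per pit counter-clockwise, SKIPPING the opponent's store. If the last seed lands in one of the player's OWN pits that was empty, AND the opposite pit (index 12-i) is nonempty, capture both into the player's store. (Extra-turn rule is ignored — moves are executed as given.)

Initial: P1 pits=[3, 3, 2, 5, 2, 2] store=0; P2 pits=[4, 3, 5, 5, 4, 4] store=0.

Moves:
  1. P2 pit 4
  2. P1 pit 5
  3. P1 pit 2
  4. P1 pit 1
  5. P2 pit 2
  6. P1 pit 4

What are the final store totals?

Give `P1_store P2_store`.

Answer: 8 2

Derivation:
Move 1: P2 pit4 -> P1=[4,4,2,5,2,2](0) P2=[4,3,5,5,0,5](1)
Move 2: P1 pit5 -> P1=[4,4,2,5,2,0](1) P2=[5,3,5,5,0,5](1)
Move 3: P1 pit2 -> P1=[4,4,0,6,3,0](1) P2=[5,3,5,5,0,5](1)
Move 4: P1 pit1 -> P1=[4,0,1,7,4,0](7) P2=[0,3,5,5,0,5](1)
Move 5: P2 pit2 -> P1=[5,0,1,7,4,0](7) P2=[0,3,0,6,1,6](2)
Move 6: P1 pit4 -> P1=[5,0,1,7,0,1](8) P2=[1,4,0,6,1,6](2)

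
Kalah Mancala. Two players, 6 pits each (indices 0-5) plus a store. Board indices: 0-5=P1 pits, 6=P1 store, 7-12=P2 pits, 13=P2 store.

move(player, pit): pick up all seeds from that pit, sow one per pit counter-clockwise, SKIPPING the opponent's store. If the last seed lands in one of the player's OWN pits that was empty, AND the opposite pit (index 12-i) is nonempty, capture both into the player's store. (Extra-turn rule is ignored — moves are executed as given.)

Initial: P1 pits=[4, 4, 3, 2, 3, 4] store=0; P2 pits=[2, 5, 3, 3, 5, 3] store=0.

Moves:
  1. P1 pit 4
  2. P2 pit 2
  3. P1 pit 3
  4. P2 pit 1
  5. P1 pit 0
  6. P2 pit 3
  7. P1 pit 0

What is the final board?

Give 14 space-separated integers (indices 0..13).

Answer: 0 7 4 1 2 6 1 3 0 1 0 8 6 2

Derivation:
Move 1: P1 pit4 -> P1=[4,4,3,2,0,5](1) P2=[3,5,3,3,5,3](0)
Move 2: P2 pit2 -> P1=[4,4,3,2,0,5](1) P2=[3,5,0,4,6,4](0)
Move 3: P1 pit3 -> P1=[4,4,3,0,1,6](1) P2=[3,5,0,4,6,4](0)
Move 4: P2 pit1 -> P1=[4,4,3,0,1,6](1) P2=[3,0,1,5,7,5](1)
Move 5: P1 pit0 -> P1=[0,5,4,1,2,6](1) P2=[3,0,1,5,7,5](1)
Move 6: P2 pit3 -> P1=[1,6,4,1,2,6](1) P2=[3,0,1,0,8,6](2)
Move 7: P1 pit0 -> P1=[0,7,4,1,2,6](1) P2=[3,0,1,0,8,6](2)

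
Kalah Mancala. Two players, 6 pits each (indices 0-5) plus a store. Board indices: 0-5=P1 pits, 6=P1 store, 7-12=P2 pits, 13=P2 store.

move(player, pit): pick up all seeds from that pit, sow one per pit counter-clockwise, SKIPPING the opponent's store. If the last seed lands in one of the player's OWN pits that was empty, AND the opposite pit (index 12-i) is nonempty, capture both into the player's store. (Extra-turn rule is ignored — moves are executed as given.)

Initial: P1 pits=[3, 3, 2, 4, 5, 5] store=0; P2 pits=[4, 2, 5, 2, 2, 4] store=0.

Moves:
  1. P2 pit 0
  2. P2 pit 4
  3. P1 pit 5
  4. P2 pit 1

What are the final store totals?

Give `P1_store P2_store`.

Answer: 1 1

Derivation:
Move 1: P2 pit0 -> P1=[3,3,2,4,5,5](0) P2=[0,3,6,3,3,4](0)
Move 2: P2 pit4 -> P1=[4,3,2,4,5,5](0) P2=[0,3,6,3,0,5](1)
Move 3: P1 pit5 -> P1=[4,3,2,4,5,0](1) P2=[1,4,7,4,0,5](1)
Move 4: P2 pit1 -> P1=[4,3,2,4,5,0](1) P2=[1,0,8,5,1,6](1)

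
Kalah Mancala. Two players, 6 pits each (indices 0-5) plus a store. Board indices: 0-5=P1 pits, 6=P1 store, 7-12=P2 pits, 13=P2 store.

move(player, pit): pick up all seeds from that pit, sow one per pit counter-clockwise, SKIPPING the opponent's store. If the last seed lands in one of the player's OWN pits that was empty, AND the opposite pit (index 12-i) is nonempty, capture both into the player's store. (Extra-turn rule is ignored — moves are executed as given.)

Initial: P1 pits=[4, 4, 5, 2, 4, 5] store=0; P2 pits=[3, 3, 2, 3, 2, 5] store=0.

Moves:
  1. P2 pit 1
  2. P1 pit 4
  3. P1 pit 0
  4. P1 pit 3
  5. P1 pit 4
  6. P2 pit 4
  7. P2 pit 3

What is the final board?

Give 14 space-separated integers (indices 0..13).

Answer: 2 5 6 0 0 8 4 4 0 3 0 1 7 2

Derivation:
Move 1: P2 pit1 -> P1=[4,4,5,2,4,5](0) P2=[3,0,3,4,3,5](0)
Move 2: P1 pit4 -> P1=[4,4,5,2,0,6](1) P2=[4,1,3,4,3,5](0)
Move 3: P1 pit0 -> P1=[0,5,6,3,0,6](3) P2=[4,0,3,4,3,5](0)
Move 4: P1 pit3 -> P1=[0,5,6,0,1,7](4) P2=[4,0,3,4,3,5](0)
Move 5: P1 pit4 -> P1=[0,5,6,0,0,8](4) P2=[4,0,3,4,3,5](0)
Move 6: P2 pit4 -> P1=[1,5,6,0,0,8](4) P2=[4,0,3,4,0,6](1)
Move 7: P2 pit3 -> P1=[2,5,6,0,0,8](4) P2=[4,0,3,0,1,7](2)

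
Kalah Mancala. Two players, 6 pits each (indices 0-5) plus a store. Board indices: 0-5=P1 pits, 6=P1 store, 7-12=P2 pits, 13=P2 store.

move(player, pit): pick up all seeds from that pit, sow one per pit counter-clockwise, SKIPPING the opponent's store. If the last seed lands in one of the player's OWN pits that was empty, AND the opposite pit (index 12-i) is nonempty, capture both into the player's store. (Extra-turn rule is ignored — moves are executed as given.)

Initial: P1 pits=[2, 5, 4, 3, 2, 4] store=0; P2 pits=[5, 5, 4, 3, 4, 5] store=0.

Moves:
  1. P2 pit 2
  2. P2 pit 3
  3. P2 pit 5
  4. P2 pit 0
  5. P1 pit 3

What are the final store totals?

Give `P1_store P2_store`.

Move 1: P2 pit2 -> P1=[2,5,4,3,2,4](0) P2=[5,5,0,4,5,6](1)
Move 2: P2 pit3 -> P1=[3,5,4,3,2,4](0) P2=[5,5,0,0,6,7](2)
Move 3: P2 pit5 -> P1=[4,6,5,4,3,5](0) P2=[5,5,0,0,6,0](3)
Move 4: P2 pit0 -> P1=[0,6,5,4,3,5](0) P2=[0,6,1,1,7,0](8)
Move 5: P1 pit3 -> P1=[0,6,5,0,4,6](1) P2=[1,6,1,1,7,0](8)

Answer: 1 8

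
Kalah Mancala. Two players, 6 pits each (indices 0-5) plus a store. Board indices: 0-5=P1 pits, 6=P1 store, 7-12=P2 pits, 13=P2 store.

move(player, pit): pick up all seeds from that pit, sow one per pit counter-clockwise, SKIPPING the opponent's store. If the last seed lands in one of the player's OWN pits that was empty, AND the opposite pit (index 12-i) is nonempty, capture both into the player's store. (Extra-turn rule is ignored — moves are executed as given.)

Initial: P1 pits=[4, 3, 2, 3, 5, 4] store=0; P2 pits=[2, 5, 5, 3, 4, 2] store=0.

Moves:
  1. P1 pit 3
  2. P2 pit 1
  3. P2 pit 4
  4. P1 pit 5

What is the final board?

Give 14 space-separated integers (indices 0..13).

Answer: 5 4 3 0 6 0 2 3 1 7 5 0 4 2

Derivation:
Move 1: P1 pit3 -> P1=[4,3,2,0,6,5](1) P2=[2,5,5,3,4,2](0)
Move 2: P2 pit1 -> P1=[4,3,2,0,6,5](1) P2=[2,0,6,4,5,3](1)
Move 3: P2 pit4 -> P1=[5,4,3,0,6,5](1) P2=[2,0,6,4,0,4](2)
Move 4: P1 pit5 -> P1=[5,4,3,0,6,0](2) P2=[3,1,7,5,0,4](2)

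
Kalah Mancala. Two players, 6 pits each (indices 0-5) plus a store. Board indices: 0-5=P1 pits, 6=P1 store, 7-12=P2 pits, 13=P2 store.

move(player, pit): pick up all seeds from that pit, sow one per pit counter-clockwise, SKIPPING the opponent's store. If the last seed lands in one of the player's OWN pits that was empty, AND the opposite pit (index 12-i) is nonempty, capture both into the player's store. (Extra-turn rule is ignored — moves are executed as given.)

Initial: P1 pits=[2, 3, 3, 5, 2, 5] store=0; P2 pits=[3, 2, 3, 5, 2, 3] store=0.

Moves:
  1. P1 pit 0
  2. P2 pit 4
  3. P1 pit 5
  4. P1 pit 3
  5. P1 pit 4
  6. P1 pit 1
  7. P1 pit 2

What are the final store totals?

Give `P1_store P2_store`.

Answer: 4 1

Derivation:
Move 1: P1 pit0 -> P1=[0,4,4,5,2,5](0) P2=[3,2,3,5,2,3](0)
Move 2: P2 pit4 -> P1=[0,4,4,5,2,5](0) P2=[3,2,3,5,0,4](1)
Move 3: P1 pit5 -> P1=[0,4,4,5,2,0](1) P2=[4,3,4,6,0,4](1)
Move 4: P1 pit3 -> P1=[0,4,4,0,3,1](2) P2=[5,4,4,6,0,4](1)
Move 5: P1 pit4 -> P1=[0,4,4,0,0,2](3) P2=[6,4,4,6,0,4](1)
Move 6: P1 pit1 -> P1=[0,0,5,1,1,3](3) P2=[6,4,4,6,0,4](1)
Move 7: P1 pit2 -> P1=[0,0,0,2,2,4](4) P2=[7,4,4,6,0,4](1)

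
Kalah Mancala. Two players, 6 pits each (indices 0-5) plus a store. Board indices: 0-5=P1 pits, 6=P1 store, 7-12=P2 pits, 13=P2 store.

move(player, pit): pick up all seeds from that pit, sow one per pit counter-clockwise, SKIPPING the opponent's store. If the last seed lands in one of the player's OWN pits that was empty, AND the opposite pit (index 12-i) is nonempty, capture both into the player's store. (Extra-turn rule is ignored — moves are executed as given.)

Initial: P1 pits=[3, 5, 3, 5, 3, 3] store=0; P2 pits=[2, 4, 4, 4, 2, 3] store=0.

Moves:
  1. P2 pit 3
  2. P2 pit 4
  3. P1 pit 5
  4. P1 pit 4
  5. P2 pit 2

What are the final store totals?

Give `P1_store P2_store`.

Answer: 2 3

Derivation:
Move 1: P2 pit3 -> P1=[4,5,3,5,3,3](0) P2=[2,4,4,0,3,4](1)
Move 2: P2 pit4 -> P1=[5,5,3,5,3,3](0) P2=[2,4,4,0,0,5](2)
Move 3: P1 pit5 -> P1=[5,5,3,5,3,0](1) P2=[3,5,4,0,0,5](2)
Move 4: P1 pit4 -> P1=[5,5,3,5,0,1](2) P2=[4,5,4,0,0,5](2)
Move 5: P2 pit2 -> P1=[5,5,3,5,0,1](2) P2=[4,5,0,1,1,6](3)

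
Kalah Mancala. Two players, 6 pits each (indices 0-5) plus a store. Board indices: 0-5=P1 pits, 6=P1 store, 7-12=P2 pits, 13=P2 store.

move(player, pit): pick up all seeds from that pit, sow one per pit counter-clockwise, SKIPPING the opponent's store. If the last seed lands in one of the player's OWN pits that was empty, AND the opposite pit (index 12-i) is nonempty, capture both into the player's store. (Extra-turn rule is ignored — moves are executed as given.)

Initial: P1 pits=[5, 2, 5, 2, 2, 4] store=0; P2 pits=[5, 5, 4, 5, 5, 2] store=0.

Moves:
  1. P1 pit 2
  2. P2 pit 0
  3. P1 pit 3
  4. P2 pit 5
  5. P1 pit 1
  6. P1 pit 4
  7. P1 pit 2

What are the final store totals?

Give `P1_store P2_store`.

Move 1: P1 pit2 -> P1=[5,2,0,3,3,5](1) P2=[6,5,4,5,5,2](0)
Move 2: P2 pit0 -> P1=[5,2,0,3,3,5](1) P2=[0,6,5,6,6,3](1)
Move 3: P1 pit3 -> P1=[5,2,0,0,4,6](2) P2=[0,6,5,6,6,3](1)
Move 4: P2 pit5 -> P1=[6,3,0,0,4,6](2) P2=[0,6,5,6,6,0](2)
Move 5: P1 pit1 -> P1=[6,0,1,1,5,6](2) P2=[0,6,5,6,6,0](2)
Move 6: P1 pit4 -> P1=[6,0,1,1,0,7](3) P2=[1,7,6,6,6,0](2)
Move 7: P1 pit2 -> P1=[6,0,0,2,0,7](3) P2=[1,7,6,6,6,0](2)

Answer: 3 2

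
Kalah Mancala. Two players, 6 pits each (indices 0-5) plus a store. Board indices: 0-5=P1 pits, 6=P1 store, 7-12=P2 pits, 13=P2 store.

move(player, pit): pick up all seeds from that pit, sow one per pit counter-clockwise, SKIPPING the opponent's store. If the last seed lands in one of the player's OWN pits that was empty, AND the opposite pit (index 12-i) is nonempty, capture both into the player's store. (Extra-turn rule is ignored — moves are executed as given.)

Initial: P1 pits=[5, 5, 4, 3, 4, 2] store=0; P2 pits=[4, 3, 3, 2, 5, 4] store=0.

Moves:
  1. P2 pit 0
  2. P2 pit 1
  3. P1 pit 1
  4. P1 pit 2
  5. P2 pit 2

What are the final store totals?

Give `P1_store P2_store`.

Answer: 2 1

Derivation:
Move 1: P2 pit0 -> P1=[5,5,4,3,4,2](0) P2=[0,4,4,3,6,4](0)
Move 2: P2 pit1 -> P1=[5,5,4,3,4,2](0) P2=[0,0,5,4,7,5](0)
Move 3: P1 pit1 -> P1=[5,0,5,4,5,3](1) P2=[0,0,5,4,7,5](0)
Move 4: P1 pit2 -> P1=[5,0,0,5,6,4](2) P2=[1,0,5,4,7,5](0)
Move 5: P2 pit2 -> P1=[6,0,0,5,6,4](2) P2=[1,0,0,5,8,6](1)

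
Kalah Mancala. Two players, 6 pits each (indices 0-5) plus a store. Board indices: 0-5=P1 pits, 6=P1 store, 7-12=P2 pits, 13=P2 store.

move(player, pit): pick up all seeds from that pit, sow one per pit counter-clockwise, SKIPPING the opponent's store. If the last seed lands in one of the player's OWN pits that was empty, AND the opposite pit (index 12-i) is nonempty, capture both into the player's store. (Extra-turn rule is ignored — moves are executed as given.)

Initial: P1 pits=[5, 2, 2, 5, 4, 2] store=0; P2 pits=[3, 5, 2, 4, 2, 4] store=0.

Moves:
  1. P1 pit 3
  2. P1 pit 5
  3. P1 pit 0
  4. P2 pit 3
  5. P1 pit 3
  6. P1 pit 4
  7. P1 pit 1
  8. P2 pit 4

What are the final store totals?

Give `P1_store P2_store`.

Answer: 18 2

Derivation:
Move 1: P1 pit3 -> P1=[5,2,2,0,5,3](1) P2=[4,6,2,4,2,4](0)
Move 2: P1 pit5 -> P1=[5,2,2,0,5,0](2) P2=[5,7,2,4,2,4](0)
Move 3: P1 pit0 -> P1=[0,3,3,1,6,0](8) P2=[0,7,2,4,2,4](0)
Move 4: P2 pit3 -> P1=[1,3,3,1,6,0](8) P2=[0,7,2,0,3,5](1)
Move 5: P1 pit3 -> P1=[1,3,3,0,7,0](8) P2=[0,7,2,0,3,5](1)
Move 6: P1 pit4 -> P1=[1,3,3,0,0,1](9) P2=[1,8,3,1,4,5](1)
Move 7: P1 pit1 -> P1=[1,0,4,1,0,1](18) P2=[1,0,3,1,4,5](1)
Move 8: P2 pit4 -> P1=[2,1,4,1,0,1](18) P2=[1,0,3,1,0,6](2)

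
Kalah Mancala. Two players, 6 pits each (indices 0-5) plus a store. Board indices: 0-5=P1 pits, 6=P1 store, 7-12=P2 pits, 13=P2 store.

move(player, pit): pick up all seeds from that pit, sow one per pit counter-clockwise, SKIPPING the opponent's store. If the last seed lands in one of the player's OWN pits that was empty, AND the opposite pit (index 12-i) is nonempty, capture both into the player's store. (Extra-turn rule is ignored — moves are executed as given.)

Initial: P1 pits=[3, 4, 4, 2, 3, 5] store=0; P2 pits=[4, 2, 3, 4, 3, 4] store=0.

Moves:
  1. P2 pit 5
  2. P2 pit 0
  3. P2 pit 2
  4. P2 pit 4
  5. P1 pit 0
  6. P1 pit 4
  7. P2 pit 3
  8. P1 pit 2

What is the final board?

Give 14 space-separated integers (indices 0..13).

Move 1: P2 pit5 -> P1=[4,5,5,2,3,5](0) P2=[4,2,3,4,3,0](1)
Move 2: P2 pit0 -> P1=[4,5,5,2,3,5](0) P2=[0,3,4,5,4,0](1)
Move 3: P2 pit2 -> P1=[4,5,5,2,3,5](0) P2=[0,3,0,6,5,1](2)
Move 4: P2 pit4 -> P1=[5,6,6,2,3,5](0) P2=[0,3,0,6,0,2](3)
Move 5: P1 pit0 -> P1=[0,7,7,3,4,6](0) P2=[0,3,0,6,0,2](3)
Move 6: P1 pit4 -> P1=[0,7,7,3,0,7](1) P2=[1,4,0,6,0,2](3)
Move 7: P2 pit3 -> P1=[1,8,8,3,0,7](1) P2=[1,4,0,0,1,3](4)
Move 8: P1 pit2 -> P1=[1,8,0,4,1,8](2) P2=[2,5,1,1,1,3](4)

Answer: 1 8 0 4 1 8 2 2 5 1 1 1 3 4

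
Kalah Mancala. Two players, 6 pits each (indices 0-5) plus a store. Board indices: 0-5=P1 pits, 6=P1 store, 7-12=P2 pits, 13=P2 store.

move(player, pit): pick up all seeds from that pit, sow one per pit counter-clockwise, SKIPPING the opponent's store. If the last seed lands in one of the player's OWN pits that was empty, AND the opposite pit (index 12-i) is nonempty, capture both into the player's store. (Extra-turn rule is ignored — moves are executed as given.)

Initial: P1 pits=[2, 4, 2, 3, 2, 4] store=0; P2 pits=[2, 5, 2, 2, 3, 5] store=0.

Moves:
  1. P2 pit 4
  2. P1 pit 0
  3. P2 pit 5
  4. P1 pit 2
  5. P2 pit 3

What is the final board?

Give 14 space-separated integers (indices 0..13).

Answer: 0 6 0 6 4 5 1 2 5 2 0 1 0 4

Derivation:
Move 1: P2 pit4 -> P1=[3,4,2,3,2,4](0) P2=[2,5,2,2,0,6](1)
Move 2: P1 pit0 -> P1=[0,5,3,4,2,4](0) P2=[2,5,2,2,0,6](1)
Move 3: P2 pit5 -> P1=[1,6,4,5,3,4](0) P2=[2,5,2,2,0,0](2)
Move 4: P1 pit2 -> P1=[1,6,0,6,4,5](1) P2=[2,5,2,2,0,0](2)
Move 5: P2 pit3 -> P1=[0,6,0,6,4,5](1) P2=[2,5,2,0,1,0](4)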